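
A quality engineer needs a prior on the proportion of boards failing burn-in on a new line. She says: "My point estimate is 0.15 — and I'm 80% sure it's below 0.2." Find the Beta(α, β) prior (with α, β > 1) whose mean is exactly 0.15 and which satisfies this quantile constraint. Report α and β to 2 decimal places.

With mean 0.15 fixed, write α = 0.15s, β = 0.85s where s = α+β.
Need P(θ < 0.2) = 0.8 under Beta(0.15s, 0.85s). Normal approximation: (q−m)/√(m(1−m)/s) ≈ z_{0.8} = 0.842, so s ≈ 0.15·0.85·(0.842)²/(0.2−0.15)² = 36.1.
At s = 36.1: P(θ<0.2) ≈ 0.811. Adjusting to match 0.8 gives s ≈ 32.12.
So α = 0.15·32.12 ≈ 4.82, β = 0.85·32.12 ≈ 27.30.

α ≈ 4.82, β ≈ 27.30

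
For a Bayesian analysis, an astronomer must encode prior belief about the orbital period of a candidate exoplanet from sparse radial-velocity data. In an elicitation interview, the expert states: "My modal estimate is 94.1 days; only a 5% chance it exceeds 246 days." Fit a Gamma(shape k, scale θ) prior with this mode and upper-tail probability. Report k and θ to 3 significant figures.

Gamma(k,θ) with k>1 has mode (k−1)θ, so θ = 94.1/(k−1).
Need P(X < 246) = 0.95 with θ tied to k this way. Start at k = 2, θ = 94.1: P(X<246) ≈ 0.735.
Too low — raise k to concentrate. Iterating converges to k ≈ 3.92.
Then θ = 94.1/(3.92−1) ≈ 32.2.

k ≈ 3.92, θ ≈ 32.2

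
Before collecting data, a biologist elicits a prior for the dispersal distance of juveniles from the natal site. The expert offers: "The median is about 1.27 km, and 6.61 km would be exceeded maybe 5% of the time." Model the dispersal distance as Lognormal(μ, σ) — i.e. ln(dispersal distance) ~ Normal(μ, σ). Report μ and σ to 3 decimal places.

If T ~ Lognormal(μ,σ) then ln T ~ Normal(μ,σ), so the p-quantile of ln T is μ + z_p·σ.
ln(1.27) = 0.239 and ln(6.61) = 1.889; z_{0.5} = 0, z_{0.95} = 1.645.
σ = (1.889 − 0.239)/(1.645 − (0)) = 1.003.
μ = 0.239 − (0)·1.003 = 0.239.

μ ≈ 0.239, σ ≈ 1.003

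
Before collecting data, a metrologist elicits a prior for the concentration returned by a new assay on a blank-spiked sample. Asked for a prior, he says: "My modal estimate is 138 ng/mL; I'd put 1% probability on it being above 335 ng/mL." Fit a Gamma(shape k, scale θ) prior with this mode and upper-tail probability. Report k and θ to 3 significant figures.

Gamma(k,θ) with k>1 has mode (k−1)θ, so θ = 138/(k−1).
Need P(X < 335) = 0.99 with θ tied to k this way. Start at k = 2, θ = 138: P(X<335) ≈ 0.698.
Too low — raise k to concentrate. Iterating converges to k ≈ 7.01.
Then θ = 138/(7.01−1) ≈ 23.

k ≈ 7.01, θ ≈ 23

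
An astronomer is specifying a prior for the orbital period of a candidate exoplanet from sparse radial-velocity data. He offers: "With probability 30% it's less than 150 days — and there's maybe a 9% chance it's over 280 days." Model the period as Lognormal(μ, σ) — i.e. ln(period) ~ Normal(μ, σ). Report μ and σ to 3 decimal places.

μ ≈ 5.186, σ ≈ 0.335

If T ~ Lognormal(μ,σ) then ln T ~ Normal(μ,σ), so the p-quantile of ln T is μ + z_p·σ.
ln(150) = 5.011 and ln(280) = 5.635; z_{0.3} = -0.5244, z_{0.91} = 1.341.
σ = (5.635 − 5.011)/(1.341 − (-0.5244)) = 0.335.
μ = 5.011 − (-0.5244)·0.335 = 5.186.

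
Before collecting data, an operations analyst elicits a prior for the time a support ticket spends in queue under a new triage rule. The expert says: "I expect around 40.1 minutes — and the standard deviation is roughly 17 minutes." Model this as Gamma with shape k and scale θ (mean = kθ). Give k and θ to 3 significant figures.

For Gamma(k, scale θ): mean = kθ, variance = kθ², so CV = 1/√k.
CV = SD/mean = 17/40.1 = 0.4239, hence k = 1/CV² = 5.56.
Then θ = mean/k = 40.1/5.56 = 7.21.

k ≈ 5.56, θ ≈ 7.21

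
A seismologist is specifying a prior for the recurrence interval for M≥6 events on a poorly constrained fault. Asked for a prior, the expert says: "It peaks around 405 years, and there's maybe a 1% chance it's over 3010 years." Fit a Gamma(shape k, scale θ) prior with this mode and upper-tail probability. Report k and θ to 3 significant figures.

Gamma(k,θ) with k>1 has mode (k−1)θ, so θ = 405/(k−1).
Need P(X < 3010) = 0.99 with θ tied to k this way. Start at k = 2, θ = 405: P(X<3010) ≈ 0.995.
Too high — lower k to spread out. Iterating converges to k ≈ 1.86.
Then θ = 405/(1.86−1) ≈ 473.

k ≈ 1.86, θ ≈ 473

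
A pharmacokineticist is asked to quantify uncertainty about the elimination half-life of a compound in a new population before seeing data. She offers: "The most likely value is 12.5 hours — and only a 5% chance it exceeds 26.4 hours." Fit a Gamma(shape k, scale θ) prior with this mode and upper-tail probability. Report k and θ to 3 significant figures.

Gamma(k,θ) with k>1 has mode (k−1)θ, so θ = 12.5/(k−1).
Need P(X < 26.4) = 0.95 with θ tied to k this way. Start at k = 2, θ = 12.5: P(X<26.4) ≈ 0.623.
Too low — raise k to concentrate. Iterating converges to k ≈ 5.94.
Then θ = 12.5/(5.94−1) ≈ 2.53.

k ≈ 5.94, θ ≈ 2.53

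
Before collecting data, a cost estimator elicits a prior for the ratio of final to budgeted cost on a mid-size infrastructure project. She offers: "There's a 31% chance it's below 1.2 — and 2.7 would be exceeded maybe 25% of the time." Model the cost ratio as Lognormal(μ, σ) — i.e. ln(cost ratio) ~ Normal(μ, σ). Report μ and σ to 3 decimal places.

If T ~ Lognormal(μ,σ) then ln T ~ Normal(μ,σ), so the p-quantile of ln T is μ + z_p·σ.
ln(1.2) = 0.1823 and ln(2.7) = 0.9933; z_{0.31} = -0.4959, z_{0.75} = 0.6745.
σ = (0.9933 − 0.1823)/(0.6745 − (-0.4959)) = 0.693.
μ = 0.1823 − (-0.4959)·0.693 = 0.526.

μ ≈ 0.526, σ ≈ 0.693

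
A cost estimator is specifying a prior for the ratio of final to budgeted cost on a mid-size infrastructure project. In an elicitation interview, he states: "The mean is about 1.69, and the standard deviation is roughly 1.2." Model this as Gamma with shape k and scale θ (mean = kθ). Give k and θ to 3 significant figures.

k ≈ 1.98, θ ≈ 0.852

For Gamma(k, scale θ): mean = kθ, variance = kθ², so CV = 1/√k.
CV = SD/mean = 1.2/1.69 = 0.7101, hence k = 1/CV² = 1.98.
Then θ = mean/k = 1.69/1.98 = 0.852.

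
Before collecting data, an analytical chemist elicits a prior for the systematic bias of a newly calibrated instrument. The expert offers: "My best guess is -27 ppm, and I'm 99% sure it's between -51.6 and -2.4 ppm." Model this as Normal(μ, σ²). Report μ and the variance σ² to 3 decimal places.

A symmetric 99% interval runs μ ± z·σ with z = 2.576.
Half-width = 24.6, so σ = 24.6/2.576 = 9.5503 and σ² = 91.209.
μ is the stated best guess, -27.000.

μ = -27.000, σ² = 91.209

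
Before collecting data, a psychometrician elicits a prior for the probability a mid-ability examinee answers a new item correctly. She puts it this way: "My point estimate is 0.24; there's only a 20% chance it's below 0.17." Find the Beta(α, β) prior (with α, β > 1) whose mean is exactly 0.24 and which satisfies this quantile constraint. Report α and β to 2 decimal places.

With mean 0.24 fixed, write α = 0.24s, β = 0.76s where s = α+β.
Need P(θ < 0.17) = 0.2 under Beta(0.24s, 0.76s). Normal approximation: (q−m)/√(m(1−m)/s) ≈ z_{0.2} = -0.842, so s ≈ 0.24·0.76·(-0.842)²/(0.17−0.24)² = 26.4.
At s = 26.4: P(θ<0.17) ≈ 0.205. Adjusting to match 0.2 gives s ≈ 27.33.
So α = 0.24·27.33 ≈ 6.56, β = 0.76·27.33 ≈ 20.77.

α ≈ 6.56, β ≈ 20.77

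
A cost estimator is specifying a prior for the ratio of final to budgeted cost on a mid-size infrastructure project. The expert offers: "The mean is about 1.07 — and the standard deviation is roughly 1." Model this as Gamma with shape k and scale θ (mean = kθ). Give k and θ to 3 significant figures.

For Gamma(k, scale θ): mean = kθ, variance = kθ², so CV = 1/√k.
CV = SD/mean = 1/1.07 = 0.9346, hence k = 1/CV² = 1.14.
Then θ = mean/k = 1.07/1.14 = 0.935.

k ≈ 1.14, θ ≈ 0.935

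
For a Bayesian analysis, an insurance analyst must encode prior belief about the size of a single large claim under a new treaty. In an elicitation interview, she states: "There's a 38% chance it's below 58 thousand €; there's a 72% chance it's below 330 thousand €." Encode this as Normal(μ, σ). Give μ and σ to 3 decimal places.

μ = 151.537, σ = 306.195

The p-quantile of Normal(μ,σ) is μ + z_p·σ, with z_{0.38} = -0.3055 and z_{0.72} = 0.5828.
Eliminate σ: μ = (z₂·x₁ − z₁·x₂)/(z₂ − z₁) = (0.5828·58 − (-0.3055)·330)/0.8883 = 151.537.
Then σ = (x₂ − x₁)/(z₂ − z₁) = (330 − 58)/0.8883 = 306.195.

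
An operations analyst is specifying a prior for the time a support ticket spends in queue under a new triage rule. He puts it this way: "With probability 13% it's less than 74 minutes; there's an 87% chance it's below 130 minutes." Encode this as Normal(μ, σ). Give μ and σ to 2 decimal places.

μ = 102.00, σ = 24.86

The p-quantile of Normal(μ,σ) is μ + z_p·σ, with z_{0.13} = -1.126 and z_{0.87} = 1.126.
Eliminate σ: μ = (z₂·x₁ − z₁·x₂)/(z₂ − z₁) = (1.126·74 − (-1.126)·130)/2.253 = 102.00.
Then σ = (x₂ − x₁)/(z₂ − z₁) = (130 − 74)/2.253 = 24.86.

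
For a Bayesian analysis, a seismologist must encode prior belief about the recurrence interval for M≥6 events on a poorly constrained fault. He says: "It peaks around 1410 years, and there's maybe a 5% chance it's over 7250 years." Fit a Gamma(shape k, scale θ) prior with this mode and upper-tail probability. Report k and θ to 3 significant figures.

k ≈ 1.89, θ ≈ 1590

Gamma(k,θ) with k>1 has mode (k−1)θ, so θ = 1410/(k−1).
Need P(X < 7250) = 0.95 with θ tied to k this way. Start at k = 2, θ = 1410: P(X<7250) ≈ 0.964.
Too high — lower k to spread out. Iterating converges to k ≈ 1.89.
Then θ = 1410/(1.89−1) ≈ 1590.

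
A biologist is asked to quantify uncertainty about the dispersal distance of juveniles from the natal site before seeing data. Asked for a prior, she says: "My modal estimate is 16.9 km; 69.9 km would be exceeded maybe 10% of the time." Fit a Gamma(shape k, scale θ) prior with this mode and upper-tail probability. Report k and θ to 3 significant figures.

Gamma(k,θ) with k>1 has mode (k−1)θ, so θ = 16.9/(k−1).
Need P(X < 69.9) = 0.9 with θ tied to k this way. Start at k = 2, θ = 16.9: P(X<69.9) ≈ 0.918.
Too high — lower k to spread out. Iterating converges to k ≈ 1.91.
Then θ = 16.9/(1.91−1) ≈ 18.6.

k ≈ 1.91, θ ≈ 18.6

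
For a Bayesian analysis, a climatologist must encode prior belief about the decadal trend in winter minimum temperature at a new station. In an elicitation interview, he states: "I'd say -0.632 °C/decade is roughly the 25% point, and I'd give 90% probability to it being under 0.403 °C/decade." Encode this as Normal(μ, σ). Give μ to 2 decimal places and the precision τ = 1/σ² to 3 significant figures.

μ = -0.28, τ = 3.57

For Normal(μ,σ), the p-quantile is μ + z_p·σ. Here z_{0.25} = -0.6745, z_{0.9} = 1.282.
So -0.632 = μ − 0.6745σ and 0.403 = μ + 1.282σ.
Subtracting: σ = (0.403 − -0.632)/(1.282 − (-0.6745)) = 0.53.
Then μ = -0.632 − (-0.6745)·0.53 = -0.28.
Precision τ = 1/σ² = 1/0.5291² = 3.57.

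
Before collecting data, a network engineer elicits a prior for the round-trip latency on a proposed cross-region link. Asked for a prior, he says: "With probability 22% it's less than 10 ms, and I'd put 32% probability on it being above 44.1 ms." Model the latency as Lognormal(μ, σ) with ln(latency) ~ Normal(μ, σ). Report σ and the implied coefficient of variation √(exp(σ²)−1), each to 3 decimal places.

If T ~ Lognormal(μ,σ) then ln T ~ Normal(μ,σ), so the p-quantile of ln T is μ + z_p·σ.
ln(10) = 2.303 and ln(44.1) = 3.786; z_{0.22} = -0.7722, z_{0.68} = 0.4677.
σ = (3.786 − 2.303)/(0.4677 − (-0.7722)) = 1.197.
μ = 2.303 − (-0.7722)·1.197 = 3.227.
CV = √(exp(σ²)−1) = √(exp(1.4323)−1) = 1.786.

σ ≈ 1.197, CV ≈ 1.786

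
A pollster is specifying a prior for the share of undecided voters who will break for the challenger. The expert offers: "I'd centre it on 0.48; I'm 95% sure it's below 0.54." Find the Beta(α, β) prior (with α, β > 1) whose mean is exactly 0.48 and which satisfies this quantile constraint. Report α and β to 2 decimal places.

α ≈ 89.99, β ≈ 97.49

With mean 0.48 fixed, write α = 0.48s, β = 0.52s where s = α+β.
Need P(θ < 0.54) = 0.95 under Beta(0.48s, 0.52s). Normal approximation: (q−m)/√(m(1−m)/s) ≈ z_{0.95} = 1.64, so s ≈ 0.48·0.52·(1.64)²/(0.54−0.48)² = 187.6.
At s = 187.6: P(θ<0.54) ≈ 0.950. Adjusting to match 0.95 gives s ≈ 187.49.
So α = 0.48·187.49 ≈ 89.99, β = 0.52·187.49 ≈ 97.49.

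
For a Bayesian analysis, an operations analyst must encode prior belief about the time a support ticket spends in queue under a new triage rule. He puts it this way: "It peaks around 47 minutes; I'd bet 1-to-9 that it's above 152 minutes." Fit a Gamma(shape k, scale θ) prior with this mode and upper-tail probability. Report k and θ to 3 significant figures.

Gamma(k,θ) with k>1 has mode (k−1)θ, so θ = 47/(k−1).
Need P(X < 152) = 0.9 with θ tied to k this way. Start at k = 2, θ = 47: P(X<152) ≈ 0.833.
Too low — raise k to concentrate. Iterating converges to k ≈ 2.37.
Then θ = 47/(2.37−1) ≈ 34.3.

k ≈ 2.37, θ ≈ 34.3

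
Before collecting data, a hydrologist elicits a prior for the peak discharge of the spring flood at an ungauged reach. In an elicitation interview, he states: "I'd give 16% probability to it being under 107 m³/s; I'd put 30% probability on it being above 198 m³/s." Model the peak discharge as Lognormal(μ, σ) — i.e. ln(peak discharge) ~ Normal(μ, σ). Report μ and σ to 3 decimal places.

μ ≈ 5.076, σ ≈ 0.405

If T ~ Lognormal(μ,σ) then ln T ~ Normal(μ,σ), so the p-quantile of ln T is μ + z_p·σ.
ln(107) = 4.673 and ln(198) = 5.288; z_{0.16} = -0.9945, z_{0.7} = 0.5244.
σ = (5.288 − 4.673)/(0.5244 − (-0.9945)) = 0.405.
μ = 4.673 − (-0.9945)·0.405 = 5.076.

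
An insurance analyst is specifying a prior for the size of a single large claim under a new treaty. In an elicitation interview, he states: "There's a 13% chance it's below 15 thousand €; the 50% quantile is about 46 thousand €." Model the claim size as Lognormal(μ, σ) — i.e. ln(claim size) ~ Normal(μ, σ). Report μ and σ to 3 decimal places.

μ ≈ 3.829, σ ≈ 0.995

If T ~ Lognormal(μ,σ) then ln T ~ Normal(μ,σ), so the p-quantile of ln T is μ + z_p·σ.
ln(15) = 2.708 and ln(46) = 3.829; z_{0.13} = -1.126, z_{0.5} = 0.
σ = (3.829 − 2.708)/(0 − (-1.126)) = 0.995.
μ = 2.708 − (-1.126)·0.995 = 3.829.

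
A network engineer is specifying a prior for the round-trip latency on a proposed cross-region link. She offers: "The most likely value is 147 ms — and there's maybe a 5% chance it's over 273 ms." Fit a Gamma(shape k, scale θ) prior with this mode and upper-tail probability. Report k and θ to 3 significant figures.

k ≈ 8.26, θ ≈ 20.2

Gamma(k,θ) with k>1 has mode (k−1)θ, so θ = 147/(k−1).
Need P(X < 273) = 0.95 with θ tied to k this way. Start at k = 2, θ = 147: P(X<273) ≈ 0.554.
Too low — raise k to concentrate. Iterating converges to k ≈ 8.26.
Then θ = 147/(8.26−1) ≈ 20.2.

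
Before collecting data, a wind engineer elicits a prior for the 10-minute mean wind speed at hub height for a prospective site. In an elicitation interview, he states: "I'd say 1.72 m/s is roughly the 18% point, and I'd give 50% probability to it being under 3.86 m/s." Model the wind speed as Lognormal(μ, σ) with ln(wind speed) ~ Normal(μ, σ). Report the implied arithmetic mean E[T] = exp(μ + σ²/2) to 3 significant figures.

If T ~ Lognormal(μ,σ) then ln T ~ Normal(μ,σ), so the p-quantile of ln T is μ + z_p·σ.
ln(1.72) = 0.5423 and ln(3.86) = 1.351; z_{0.18} = -0.9154, z_{0.5} = 0.
σ = (1.351 − 0.5423)/(0 − (-0.9154)) = 0.883.
μ = 0.5423 − (-0.9154)·0.883 = 1.351.
E[T] = exp(μ + σ²/2) = exp(1.351 + 0.3899) = 5.7 m/s.

E[T] ≈ 5.7 m/s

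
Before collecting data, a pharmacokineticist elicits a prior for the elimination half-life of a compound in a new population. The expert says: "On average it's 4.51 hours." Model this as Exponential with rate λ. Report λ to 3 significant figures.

Exponential mean = 1/λ, so λ = 1/4.51 = 0.222.

λ ≈ 0.222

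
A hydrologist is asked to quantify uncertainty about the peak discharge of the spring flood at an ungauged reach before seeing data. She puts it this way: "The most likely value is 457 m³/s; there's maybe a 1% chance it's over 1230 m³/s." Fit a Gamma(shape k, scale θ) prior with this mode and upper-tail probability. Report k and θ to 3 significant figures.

k ≈ 5.71, θ ≈ 97

Gamma(k,θ) with k>1 has mode (k−1)θ, so θ = 457/(k−1).
Need P(X < 1230) = 0.99 with θ tied to k this way. Start at k = 2, θ = 457: P(X<1230) ≈ 0.750.
Too low — raise k to concentrate. Iterating converges to k ≈ 5.71.
Then θ = 457/(5.71−1) ≈ 97.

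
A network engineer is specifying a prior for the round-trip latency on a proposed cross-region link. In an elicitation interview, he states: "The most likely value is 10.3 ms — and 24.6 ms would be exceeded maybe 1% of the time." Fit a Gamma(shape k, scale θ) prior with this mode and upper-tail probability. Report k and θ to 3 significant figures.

Gamma(k,θ) with k>1 has mode (k−1)θ, so θ = 10.3/(k−1).
Need P(X < 24.6) = 0.99 with θ tied to k this way. Start at k = 2, θ = 10.3: P(X<24.6) ≈ 0.689.
Too low — raise k to concentrate. Iterating converges to k ≈ 7.25.
Then θ = 10.3/(7.25−1) ≈ 1.65.

k ≈ 7.25, θ ≈ 1.65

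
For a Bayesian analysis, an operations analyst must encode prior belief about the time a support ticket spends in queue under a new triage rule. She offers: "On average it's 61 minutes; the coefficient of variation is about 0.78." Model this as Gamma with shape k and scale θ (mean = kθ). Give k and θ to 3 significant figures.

For Gamma(k, scale θ): mean = kθ, variance = kθ², so CV = 1/√k.
CV = 0.78, hence k = 1/CV² = 1.64.
Then θ = mean/k = 61/1.64 = 37.1.

k ≈ 1.64, θ ≈ 37.1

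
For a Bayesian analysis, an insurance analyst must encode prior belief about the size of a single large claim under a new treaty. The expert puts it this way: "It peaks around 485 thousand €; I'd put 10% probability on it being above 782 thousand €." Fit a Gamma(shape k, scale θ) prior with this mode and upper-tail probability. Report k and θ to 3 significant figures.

Gamma(k,θ) with k>1 has mode (k−1)θ, so θ = 485/(k−1).
Need P(X < 782) = 0.9 with θ tied to k this way. Start at k = 2, θ = 485: P(X<782) ≈ 0.479.
Too low — raise k to concentrate. Iterating converges to k ≈ 9.24.
Then θ = 485/(9.24−1) ≈ 58.8.

k ≈ 9.24, θ ≈ 58.8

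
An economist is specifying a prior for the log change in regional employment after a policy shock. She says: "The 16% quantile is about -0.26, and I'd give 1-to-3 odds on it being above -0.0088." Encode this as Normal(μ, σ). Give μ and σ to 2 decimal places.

μ = -0.11, σ = 0.15

The p-quantile of Normal(μ,σ) is μ + z_p·σ, with z_{0.16} = -0.9945 and z_{0.75} = 0.6745.
Eliminate σ: μ = (z₂·x₁ − z₁·x₂)/(z₂ − z₁) = (0.6745·-0.26 − (-0.9945)·-0.0088)/1.669 = -0.11.
Then σ = (x₂ − x₁)/(z₂ − z₁) = (-0.0088 − -0.26)/1.669 = 0.15.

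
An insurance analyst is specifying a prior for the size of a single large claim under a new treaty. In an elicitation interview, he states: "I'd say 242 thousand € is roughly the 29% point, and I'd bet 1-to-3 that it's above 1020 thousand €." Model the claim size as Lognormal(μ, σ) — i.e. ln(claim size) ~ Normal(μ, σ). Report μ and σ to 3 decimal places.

If T ~ Lognormal(μ,σ) then ln T ~ Normal(μ,σ), so the p-quantile of ln T is μ + z_p·σ.
ln(242) = 5.489 and ln(1020) = 6.928; z_{0.29} = -0.5534, z_{0.75} = 0.6745.
σ = (6.928 − 5.489)/(0.6745 − (-0.5534)) = 1.172.
μ = 5.489 − (-0.5534)·1.172 = 6.137.

μ ≈ 6.137, σ ≈ 1.172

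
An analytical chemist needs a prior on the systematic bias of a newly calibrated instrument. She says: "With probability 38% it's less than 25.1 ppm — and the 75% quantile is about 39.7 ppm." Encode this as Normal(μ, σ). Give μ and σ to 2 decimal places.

The p-quantile of Normal(μ,σ) is μ + z_p·σ, with z_{0.38} = -0.3055 and z_{0.75} = 0.6745.
Eliminate σ: μ = (z₂·x₁ − z₁·x₂)/(z₂ − z₁) = (0.6745·25.1 − (-0.3055)·39.7)/0.98 = 29.65.
Then σ = (x₂ − x₁)/(z₂ − z₁) = (39.7 − 25.1)/0.98 = 14.90.

μ = 29.65, σ = 14.90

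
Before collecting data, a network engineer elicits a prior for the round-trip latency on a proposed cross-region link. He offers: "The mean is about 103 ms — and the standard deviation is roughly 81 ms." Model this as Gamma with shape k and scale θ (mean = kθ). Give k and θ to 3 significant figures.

k ≈ 1.62, θ ≈ 63.7

For Gamma(k, scale θ): mean = kθ, variance = kθ², so CV = 1/√k.
CV = SD/mean = 81/103 = 0.7864, hence k = 1/CV² = 1.62.
Then θ = mean/k = 103/1.62 = 63.7.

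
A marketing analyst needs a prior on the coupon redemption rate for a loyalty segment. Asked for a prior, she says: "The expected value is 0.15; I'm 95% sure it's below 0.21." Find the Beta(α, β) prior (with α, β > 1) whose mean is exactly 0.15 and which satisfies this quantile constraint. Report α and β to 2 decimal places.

With mean 0.15 fixed, write α = 0.15s, β = 0.85s where s = α+β.
Need P(θ < 0.21) = 0.95 under Beta(0.15s, 0.85s). Normal approximation: (q−m)/√(m(1−m)/s) ≈ z_{0.95} = 1.64, so s ≈ 0.15·0.85·(1.64)²/(0.21−0.15)² = 95.8.
At s = 95.8: P(θ<0.21) ≈ 0.941. Adjusting to match 0.95 gives s ≈ 107.14.
So α = 0.15·107.14 ≈ 16.07, β = 0.85·107.14 ≈ 91.07.

α ≈ 16.07, β ≈ 91.07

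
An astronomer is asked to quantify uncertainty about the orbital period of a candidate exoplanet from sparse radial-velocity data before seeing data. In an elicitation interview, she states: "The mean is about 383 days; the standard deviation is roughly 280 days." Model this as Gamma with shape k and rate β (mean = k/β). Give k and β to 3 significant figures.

k ≈ 1.87, β ≈ 0.00489

For Gamma(k, rate β): mean = k/β, variance = k/β², so CV = 1/√k.
CV = SD/mean = 280/383 = 0.7311, hence k = 1/CV² = 1.87.
Then β = k/mean = 1.87/383 = 0.00489.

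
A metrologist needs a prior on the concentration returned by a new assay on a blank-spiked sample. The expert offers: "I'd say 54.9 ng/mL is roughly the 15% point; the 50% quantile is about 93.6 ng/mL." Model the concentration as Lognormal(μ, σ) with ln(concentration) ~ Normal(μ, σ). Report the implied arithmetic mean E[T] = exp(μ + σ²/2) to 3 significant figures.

If T ~ Lognormal(μ,σ) then ln T ~ Normal(μ,σ), so the p-quantile of ln T is μ + z_p·σ.
ln(54.9) = 4.006 and ln(93.6) = 4.539; z_{0.15} = -1.036, z_{0.5} = 0.
σ = (4.539 − 4.006)/(0 − (-1.036)) = 0.515.
μ = 4.006 − (-1.036)·0.515 = 4.539.
E[T] = exp(μ + σ²/2) = exp(4.539 + 0.1325) = 107 ng/mL.

E[T] ≈ 107 ng/mL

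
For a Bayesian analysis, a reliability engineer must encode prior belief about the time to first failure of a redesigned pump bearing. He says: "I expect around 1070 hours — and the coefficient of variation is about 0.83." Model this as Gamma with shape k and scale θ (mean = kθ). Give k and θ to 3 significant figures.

For Gamma(k, scale θ): mean = kθ, variance = kθ², so CV = 1/√k.
CV = 0.83, hence k = 1/CV² = 1.45.
Then θ = mean/k = 1070/1.45 = 737.

k ≈ 1.45, θ ≈ 737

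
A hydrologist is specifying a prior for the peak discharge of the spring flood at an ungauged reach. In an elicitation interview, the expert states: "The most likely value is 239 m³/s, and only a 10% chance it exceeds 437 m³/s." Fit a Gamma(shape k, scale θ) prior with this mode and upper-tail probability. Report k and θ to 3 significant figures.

Gamma(k,θ) with k>1 has mode (k−1)θ, so θ = 239/(k−1).
Need P(X < 437) = 0.9 with θ tied to k this way. Start at k = 2, θ = 239: P(X<437) ≈ 0.546.
Too low — raise k to concentrate. Iterating converges to k ≈ 6.24.
Then θ = 239/(6.24−1) ≈ 45.7.

k ≈ 6.24, θ ≈ 45.7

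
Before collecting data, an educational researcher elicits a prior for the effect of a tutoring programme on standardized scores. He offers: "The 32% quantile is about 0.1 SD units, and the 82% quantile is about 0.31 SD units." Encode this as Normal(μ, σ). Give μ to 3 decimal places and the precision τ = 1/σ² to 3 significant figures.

For Normal(μ,σ), the p-quantile is μ + z_p·σ. Here z_{0.32} = -0.4677, z_{0.82} = 0.9154.
So 0.1 = μ − 0.4677σ and 0.31 = μ + 0.9154σ.
Subtracting: σ = (0.31 − 0.1)/(0.9154 − (-0.4677)) = 0.152.
Then μ = 0.1 − (-0.4677)·0.152 = 0.171.
Precision τ = 1/σ² = 1/0.1518² = 43.4.

μ = 0.171, τ = 43.4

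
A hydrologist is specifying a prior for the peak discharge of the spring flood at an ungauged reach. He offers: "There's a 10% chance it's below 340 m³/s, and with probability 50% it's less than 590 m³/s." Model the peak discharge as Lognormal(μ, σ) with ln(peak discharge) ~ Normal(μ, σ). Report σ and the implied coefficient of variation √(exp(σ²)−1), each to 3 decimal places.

If T ~ Lognormal(μ,σ) then ln T ~ Normal(μ,σ), so the p-quantile of ln T is μ + z_p·σ.
ln(340) = 5.829 and ln(590) = 6.38; z_{0.1} = -1.282, z_{0.5} = 0.
σ = (6.38 − 5.829)/(0 − (-1.282)) = 0.430.
μ = 5.829 − (-1.282)·0.430 = 6.380.
CV = √(exp(σ²)−1) = √(exp(0.1850)−1) = 0.451.

σ ≈ 0.430, CV ≈ 0.451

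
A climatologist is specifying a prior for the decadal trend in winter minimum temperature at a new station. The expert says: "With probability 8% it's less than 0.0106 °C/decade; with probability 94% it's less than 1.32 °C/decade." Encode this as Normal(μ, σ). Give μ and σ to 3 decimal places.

μ = 0.632, σ = 0.442

For Normal(μ,σ), the p-quantile is μ + z_p·σ. Here z_{0.08} = -1.405, z_{0.94} = 1.555.
So 0.0106 = μ − 1.405σ and 1.32 = μ + 1.555σ.
Subtracting: σ = (1.32 − 0.0106)/(1.555 − (-1.405)) = 0.442.
Then μ = 0.0106 − (-1.405)·0.442 = 0.632.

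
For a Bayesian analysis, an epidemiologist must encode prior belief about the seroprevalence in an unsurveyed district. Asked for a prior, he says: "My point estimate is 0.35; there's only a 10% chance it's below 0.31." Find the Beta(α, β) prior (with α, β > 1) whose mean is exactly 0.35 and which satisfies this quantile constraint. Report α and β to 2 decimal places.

α ≈ 80.44, β ≈ 149.39

With mean 0.35 fixed, write α = 0.35s, β = 0.65s where s = α+β.
Need P(θ < 0.31) = 0.1 under Beta(0.35s, 0.65s). Normal approximation: (q−m)/√(m(1−m)/s) ≈ z_{0.1} = -1.28, so s ≈ 0.35·0.65·(-1.28)²/(0.31−0.35)² = 233.5.
At s = 233.5: P(θ<0.31) ≈ 0.098. Adjusting to match 0.1 gives s ≈ 229.83.
So α = 0.35·229.83 ≈ 80.44, β = 0.65·229.83 ≈ 149.39.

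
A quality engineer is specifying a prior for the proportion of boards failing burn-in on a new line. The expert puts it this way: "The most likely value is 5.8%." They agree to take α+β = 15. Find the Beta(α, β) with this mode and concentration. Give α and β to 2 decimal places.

For α,β > 1 the Beta mode is (α−1)/(α+β−2). With α+β = 15, the mode is (α−1)/13.
Set (α−1)/13 = 0.058 → α = 1 + 0.058·13 = 1.75.
β = 15 − α = 13.25.

α = 1.75, β = 13.25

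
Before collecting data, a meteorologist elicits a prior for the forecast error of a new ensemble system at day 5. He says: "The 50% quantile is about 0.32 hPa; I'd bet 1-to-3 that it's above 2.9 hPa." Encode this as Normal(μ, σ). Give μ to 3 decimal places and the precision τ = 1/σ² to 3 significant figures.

For Normal(μ,σ), the p-quantile is μ + z_p·σ. Here z_{0.5} = 0, z_{0.75} = 0.6745.
So 0.32 = μ + 0σ and 2.9 = μ + 0.6745σ.
Subtracting: σ = (2.9 − 0.32)/(0.6745 − (0)) = 3.825.
Then μ = 0.32 − (0)·3.825 = 0.320.
Precision τ = 1/σ² = 1/3.825² = 0.0683.

μ = 0.320, τ = 0.0683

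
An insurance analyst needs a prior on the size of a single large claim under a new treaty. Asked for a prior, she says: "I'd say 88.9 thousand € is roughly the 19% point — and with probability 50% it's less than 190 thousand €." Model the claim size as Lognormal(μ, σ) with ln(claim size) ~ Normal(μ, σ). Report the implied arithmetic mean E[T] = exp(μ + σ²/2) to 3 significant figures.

E[T] ≈ 276 thousand €

If T ~ Lognormal(μ,σ) then ln T ~ Normal(μ,σ), so the p-quantile of ln T is μ + z_p·σ.
ln(88.9) = 4.488 and ln(190) = 5.247; z_{0.19} = -0.8779, z_{0.5} = 0.
σ = (5.247 − 4.488)/(0 − (-0.8779)) = 0.865.
μ = 4.488 − (-0.8779)·0.865 = 5.247.
E[T] = exp(μ + σ²/2) = exp(5.247 + 0.3742) = 276 thousand €.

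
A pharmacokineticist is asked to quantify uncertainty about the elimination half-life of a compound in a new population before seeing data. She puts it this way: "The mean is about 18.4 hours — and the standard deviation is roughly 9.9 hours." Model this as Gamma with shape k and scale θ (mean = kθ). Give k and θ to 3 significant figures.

For Gamma(k, scale θ): mean = kθ, variance = kθ², so CV = 1/√k.
CV = SD/mean = 9.9/18.4 = 0.538, hence k = 1/CV² = 3.45.
Then θ = mean/k = 18.4/3.45 = 5.33.

k ≈ 3.45, θ ≈ 5.33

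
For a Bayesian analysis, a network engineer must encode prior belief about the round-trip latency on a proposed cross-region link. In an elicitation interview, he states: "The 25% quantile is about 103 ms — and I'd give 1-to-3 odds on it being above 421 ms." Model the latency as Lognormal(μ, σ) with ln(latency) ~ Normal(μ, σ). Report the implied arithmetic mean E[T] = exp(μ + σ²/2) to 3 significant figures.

If T ~ Lognormal(μ,σ) then ln T ~ Normal(μ,σ), so the p-quantile of ln T is μ + z_p·σ.
ln(103) = 4.635 and ln(421) = 6.043; z_{0.25} = -0.6745, z_{0.75} = 0.6745.
σ = (6.043 − 4.635)/(0.6745 − (-0.6745)) = 1.044.
μ = 4.635 − (-0.6745)·1.044 = 5.339.
E[T] = exp(μ + σ²/2) = exp(5.339 + 0.5446) = 359 ms.

E[T] ≈ 359 ms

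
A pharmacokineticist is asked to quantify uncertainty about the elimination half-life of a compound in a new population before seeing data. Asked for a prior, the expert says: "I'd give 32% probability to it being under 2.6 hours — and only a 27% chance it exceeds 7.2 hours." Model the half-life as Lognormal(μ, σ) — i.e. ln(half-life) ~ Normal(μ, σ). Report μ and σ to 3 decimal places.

If T ~ Lognormal(μ,σ) then ln T ~ Normal(μ,σ), so the p-quantile of ln T is μ + z_p·σ.
ln(2.6) = 0.9555 and ln(7.2) = 1.974; z_{0.32} = -0.4677, z_{0.73} = 0.6128.
σ = (1.974 − 0.9555)/(0.6128 − (-0.4677)) = 0.943.
μ = 0.9555 − (-0.4677)·0.943 = 1.396.

μ ≈ 1.396, σ ≈ 0.943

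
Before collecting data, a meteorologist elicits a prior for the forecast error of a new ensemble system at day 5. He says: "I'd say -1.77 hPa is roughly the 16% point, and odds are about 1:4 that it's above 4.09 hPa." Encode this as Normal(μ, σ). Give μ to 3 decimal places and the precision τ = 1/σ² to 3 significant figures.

μ = 1.404, τ = 0.0982

The p-quantile of Normal(μ,σ) is μ + z_p·σ, with z_{0.16} = -0.9945 and z_{0.8} = 0.8416.
Eliminate σ: μ = (z₂·x₁ − z₁·x₂)/(z₂ − z₁) = (0.8416·-1.77 − (-0.9945)·4.09)/1.836 = 1.404.
Then σ = (x₂ − x₁)/(z₂ − z₁) = (4.09 − -1.77)/1.836 = 3.192.
Precision τ = 1/σ² = 1/3.192² = 0.0982.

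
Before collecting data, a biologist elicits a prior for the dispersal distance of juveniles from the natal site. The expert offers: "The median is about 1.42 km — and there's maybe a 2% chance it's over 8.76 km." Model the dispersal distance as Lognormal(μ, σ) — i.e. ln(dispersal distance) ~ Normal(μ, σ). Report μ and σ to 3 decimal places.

μ ≈ 0.351, σ ≈ 0.886

If T ~ Lognormal(μ,σ) then ln T ~ Normal(μ,σ), so the p-quantile of ln T is μ + z_p·σ.
ln(1.42) = 0.3507 and ln(8.76) = 2.17; z_{0.5} = 0, z_{0.98} = 2.054.
σ = (2.17 − 0.3507)/(2.054 − (0)) = 0.886.
μ = 0.3507 − (0)·0.886 = 0.351.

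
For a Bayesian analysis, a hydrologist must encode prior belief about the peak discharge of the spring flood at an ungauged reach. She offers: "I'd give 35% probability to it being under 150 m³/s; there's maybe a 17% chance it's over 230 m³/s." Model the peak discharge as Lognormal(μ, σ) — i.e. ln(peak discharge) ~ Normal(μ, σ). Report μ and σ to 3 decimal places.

μ ≈ 5.134, σ ≈ 0.319

If T ~ Lognormal(μ,σ) then ln T ~ Normal(μ,σ), so the p-quantile of ln T is μ + z_p·σ.
ln(150) = 5.011 and ln(230) = 5.438; z_{0.35} = -0.3853, z_{0.83} = 0.9542.
σ = (5.438 − 5.011)/(0.9542 − (-0.3853)) = 0.319.
μ = 5.011 − (-0.3853)·0.319 = 5.134.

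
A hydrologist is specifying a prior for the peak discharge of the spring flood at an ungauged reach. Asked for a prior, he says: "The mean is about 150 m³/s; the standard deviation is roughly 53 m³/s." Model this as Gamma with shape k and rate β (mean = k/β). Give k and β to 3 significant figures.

k ≈ 8.01, β ≈ 0.0534

For Gamma(k, rate β): mean = k/β, variance = k/β², so CV = 1/√k.
CV = SD/mean = 53/150 = 0.3533, hence k = 1/CV² = 8.01.
Then β = k/mean = 8.01/150 = 0.0534.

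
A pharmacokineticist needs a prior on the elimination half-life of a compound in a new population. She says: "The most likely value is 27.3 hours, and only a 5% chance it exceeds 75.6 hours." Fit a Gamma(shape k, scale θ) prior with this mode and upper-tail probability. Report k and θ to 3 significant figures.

k ≈ 3.58, θ ≈ 10.6

Gamma(k,θ) with k>1 has mode (k−1)θ, so θ = 27.3/(k−1).
Need P(X < 75.6) = 0.95 with θ tied to k this way. Start at k = 2, θ = 27.3: P(X<75.6) ≈ 0.764.
Too low — raise k to concentrate. Iterating converges to k ≈ 3.58.
Then θ = 27.3/(3.58−1) ≈ 10.6.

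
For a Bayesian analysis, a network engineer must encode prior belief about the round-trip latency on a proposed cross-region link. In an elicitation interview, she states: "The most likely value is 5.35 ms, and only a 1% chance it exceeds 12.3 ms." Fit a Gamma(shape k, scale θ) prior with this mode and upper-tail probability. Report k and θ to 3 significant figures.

k ≈ 7.89, θ ≈ 0.776

Gamma(k,θ) with k>1 has mode (k−1)θ, so θ = 5.35/(k−1).
Need P(X < 12.3) = 0.99 with θ tied to k this way. Start at k = 2, θ = 5.35: P(X<12.3) ≈ 0.669.
Too low — raise k to concentrate. Iterating converges to k ≈ 7.89.
Then θ = 5.35/(7.89−1) ≈ 0.776.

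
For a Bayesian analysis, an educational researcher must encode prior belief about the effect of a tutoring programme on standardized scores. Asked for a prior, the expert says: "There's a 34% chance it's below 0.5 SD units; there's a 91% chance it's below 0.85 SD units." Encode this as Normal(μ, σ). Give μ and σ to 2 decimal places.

For Normal(μ,σ), the p-quantile is μ + z_p·σ. Here z_{0.34} = -0.4125, z_{0.91} = 1.341.
So 0.5 = μ − 0.4125σ and 0.85 = μ + 1.341σ.
Subtracting: σ = (0.85 − 0.5)/(1.341 − (-0.4125)) = 0.20.
Then μ = 0.5 − (-0.4125)·0.20 = 0.58.

μ = 0.58, σ = 0.20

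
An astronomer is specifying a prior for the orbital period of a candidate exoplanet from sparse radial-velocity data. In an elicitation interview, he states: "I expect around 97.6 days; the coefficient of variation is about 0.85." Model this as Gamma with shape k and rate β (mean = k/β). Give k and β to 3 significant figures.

For Gamma(k, rate β): mean = k/β, variance = k/β², so CV = 1/√k.
CV = 0.85, hence k = 1/CV² = 1.38.
Then β = k/mean = 1.38/97.6 = 0.0142.

k ≈ 1.38, β ≈ 0.0142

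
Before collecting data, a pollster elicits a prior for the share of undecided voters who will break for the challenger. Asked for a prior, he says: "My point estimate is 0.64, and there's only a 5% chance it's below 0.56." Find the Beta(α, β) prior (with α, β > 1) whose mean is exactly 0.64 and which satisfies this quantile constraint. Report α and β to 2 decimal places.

α ≈ 64.29, β ≈ 36.16

With mean 0.64 fixed, write α = 0.64s, β = 0.36s where s = α+β.
Need P(θ < 0.56) = 0.05 under Beta(0.64s, 0.36s). Normal approximation: (q−m)/√(m(1−m)/s) ≈ z_{0.05} = -1.64, so s ≈ 0.64·0.36·(-1.64)²/(0.56−0.64)² = 97.4.
At s = 97.4: P(θ<0.56) ≈ 0.053. Adjusting to match 0.05 gives s ≈ 100.45.
So α = 0.64·100.45 ≈ 64.29, β = 0.36·100.45 ≈ 36.16.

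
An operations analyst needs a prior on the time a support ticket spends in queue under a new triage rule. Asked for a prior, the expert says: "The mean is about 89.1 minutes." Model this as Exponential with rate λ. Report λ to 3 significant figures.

Exponential mean = 1/λ, so λ = 1/89.1 = 0.0112.

λ ≈ 0.0112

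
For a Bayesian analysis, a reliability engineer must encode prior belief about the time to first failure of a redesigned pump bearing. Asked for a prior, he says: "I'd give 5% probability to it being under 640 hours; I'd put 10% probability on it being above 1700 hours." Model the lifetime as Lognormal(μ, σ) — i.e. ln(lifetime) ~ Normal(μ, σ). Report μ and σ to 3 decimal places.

If T ~ Lognormal(μ,σ) then ln T ~ Normal(μ,σ), so the p-quantile of ln T is μ + z_p·σ.
ln(640) = 6.461 and ln(1700) = 7.438; z_{0.05} = -1.645, z_{0.9} = 1.282.
σ = (7.438 − 6.461)/(1.282 − (-1.645)) = 0.334.
μ = 6.461 − (-1.645)·0.334 = 7.011.

μ ≈ 7.011, σ ≈ 0.334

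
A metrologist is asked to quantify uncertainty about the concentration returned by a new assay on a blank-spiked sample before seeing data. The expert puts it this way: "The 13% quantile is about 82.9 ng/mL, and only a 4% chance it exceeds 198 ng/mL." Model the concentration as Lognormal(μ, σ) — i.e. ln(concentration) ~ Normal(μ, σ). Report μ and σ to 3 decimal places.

μ ≈ 4.758, σ ≈ 0.303

If T ~ Lognormal(μ,σ) then ln T ~ Normal(μ,σ), so the p-quantile of ln T is μ + z_p·σ.
ln(82.9) = 4.418 and ln(198) = 5.288; z_{0.13} = -1.126, z_{0.96} = 1.751.
σ = (5.288 − 4.418)/(1.751 − (-1.126)) = 0.303.
μ = 4.418 − (-1.126)·0.303 = 4.758.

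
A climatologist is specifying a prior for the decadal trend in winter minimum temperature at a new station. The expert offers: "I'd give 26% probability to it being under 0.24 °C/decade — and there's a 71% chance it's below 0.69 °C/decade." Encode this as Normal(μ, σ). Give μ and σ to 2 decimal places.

μ = 0.48, σ = 0.38

The p-quantile of Normal(μ,σ) is μ + z_p·σ, with z_{0.26} = -0.6433 and z_{0.71} = 0.5534.
Eliminate σ: μ = (z₂·x₁ − z₁·x₂)/(z₂ − z₁) = (0.5534·0.24 − (-0.6433)·0.69)/1.197 = 0.48.
Then σ = (x₂ − x₁)/(z₂ − z₁) = (0.69 − 0.24)/1.197 = 0.38.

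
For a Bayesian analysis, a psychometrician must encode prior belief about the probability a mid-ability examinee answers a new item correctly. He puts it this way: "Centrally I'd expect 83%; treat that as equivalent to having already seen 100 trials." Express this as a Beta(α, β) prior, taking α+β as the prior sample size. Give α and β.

α = 83, β = 17

Under the effective-sample-size interpretation, Beta(α, β) has prior mean α/(α+β) and prior sample size α+β.
So α+β = 100 and α/(α+β) = 0.83, giving α = 0.83·100 = 83 and β = 100 − 83 = 17.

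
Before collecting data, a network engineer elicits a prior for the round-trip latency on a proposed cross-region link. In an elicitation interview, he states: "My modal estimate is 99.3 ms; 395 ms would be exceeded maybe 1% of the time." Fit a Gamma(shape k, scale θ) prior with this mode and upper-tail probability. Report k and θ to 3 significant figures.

k ≈ 3.2, θ ≈ 45.2

Gamma(k,θ) with k>1 has mode (k−1)θ, so θ = 99.3/(k−1).
Need P(X < 395) = 0.99 with θ tied to k this way. Start at k = 2, θ = 99.3: P(X<395) ≈ 0.907.
Too low — raise k to concentrate. Iterating converges to k ≈ 3.2.
Then θ = 99.3/(3.2−1) ≈ 45.2.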